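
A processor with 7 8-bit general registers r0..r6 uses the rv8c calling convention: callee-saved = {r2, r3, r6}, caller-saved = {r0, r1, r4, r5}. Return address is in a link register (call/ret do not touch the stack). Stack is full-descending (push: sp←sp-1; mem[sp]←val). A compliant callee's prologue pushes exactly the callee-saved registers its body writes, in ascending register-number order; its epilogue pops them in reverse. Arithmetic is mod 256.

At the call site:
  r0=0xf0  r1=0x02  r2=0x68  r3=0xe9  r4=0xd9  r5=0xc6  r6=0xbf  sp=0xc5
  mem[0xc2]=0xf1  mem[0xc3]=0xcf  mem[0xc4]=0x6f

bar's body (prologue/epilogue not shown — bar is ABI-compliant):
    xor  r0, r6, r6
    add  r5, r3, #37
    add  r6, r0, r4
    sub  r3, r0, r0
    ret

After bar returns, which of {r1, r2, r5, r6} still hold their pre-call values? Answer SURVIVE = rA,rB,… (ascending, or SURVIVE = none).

prologue: push r3 → mem[0xc4]=0xe9, sp=0xc4
prologue: push r6 → mem[0xc3]=0xbf, sp=0xc3
body[0] xor  r0, r6, r6 → r0=0x00
body[1] add  r5, r3, #37 → r5=0x0e
body[2] add  r6, r0, r4 → r6=0xd9
body[3] sub  r3, r0, r0 → r3=0x00
epilogue: pop r6=0xbf, sp=0xc4
epilogue: pop r3=0xe9, sp=0xc5
r1: caller-saved, written=False
r2: callee-saved, written=False
r5: caller-saved, written=True
r6: callee-saved, written=True

SURVIVE = r1,r2,r6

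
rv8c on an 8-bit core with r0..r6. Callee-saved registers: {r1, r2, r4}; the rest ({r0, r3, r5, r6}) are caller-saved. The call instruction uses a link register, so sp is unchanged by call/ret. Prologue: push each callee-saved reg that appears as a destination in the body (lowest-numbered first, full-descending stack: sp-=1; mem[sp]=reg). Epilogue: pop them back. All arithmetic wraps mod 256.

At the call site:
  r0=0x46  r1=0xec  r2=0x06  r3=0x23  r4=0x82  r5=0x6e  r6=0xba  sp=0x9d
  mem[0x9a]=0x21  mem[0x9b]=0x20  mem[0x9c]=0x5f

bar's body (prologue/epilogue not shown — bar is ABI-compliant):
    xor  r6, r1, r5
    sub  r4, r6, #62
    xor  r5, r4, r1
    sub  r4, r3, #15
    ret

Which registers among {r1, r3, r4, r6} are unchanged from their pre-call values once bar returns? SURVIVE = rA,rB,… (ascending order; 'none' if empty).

SURVIVE = r1,r3,r4

prologue: push r4 → mem[0x9c]=0x82, sp=0x9c
body[0] xor  r6, r1, r5 → r6=0x82
body[1] sub  r4, r6, #62 → r4=0x44
body[2] xor  r5, r4, r1 → r5=0xa8
body[3] sub  r4, r3, #15 → r4=0x14
epilogue: pop r4=0x82, sp=0x9d
r1: callee-saved, written=False
r3: caller-saved, written=False
r4: callee-saved, written=True
r6: caller-saved, written=True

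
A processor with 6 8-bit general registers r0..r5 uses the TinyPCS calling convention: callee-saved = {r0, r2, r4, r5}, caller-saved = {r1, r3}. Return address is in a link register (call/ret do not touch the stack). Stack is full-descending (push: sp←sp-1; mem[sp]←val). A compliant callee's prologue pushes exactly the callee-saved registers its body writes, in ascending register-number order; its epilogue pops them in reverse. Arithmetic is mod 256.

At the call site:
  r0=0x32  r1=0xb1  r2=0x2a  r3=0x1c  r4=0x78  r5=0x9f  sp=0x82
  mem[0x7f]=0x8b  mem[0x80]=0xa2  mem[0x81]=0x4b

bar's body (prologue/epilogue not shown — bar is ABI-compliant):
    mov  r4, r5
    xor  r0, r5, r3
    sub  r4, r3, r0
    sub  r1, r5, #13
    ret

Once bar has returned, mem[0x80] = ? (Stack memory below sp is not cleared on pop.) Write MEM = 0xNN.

MEM = 0x78

prologue: push r0 -> mem[0x81]=0x32, sp=0x81
prologue: push r4 -> mem[0x80]=0x78, sp=0x80
body[0] mov  r4, r5 -> r4=0x9f
body[1] xor  r0, r5, r3 -> r0=0x83
body[2] sub  r4, r3, r0 -> r4=0x99
body[3] sub  r1, r5, #13 -> r1=0x92
epilogue: pop r4=0x78, sp=0x81
epilogue: pop r0=0x32, sp=0x82
prologue pushed ['r0', 'r4'] at ['0x81', '0x80']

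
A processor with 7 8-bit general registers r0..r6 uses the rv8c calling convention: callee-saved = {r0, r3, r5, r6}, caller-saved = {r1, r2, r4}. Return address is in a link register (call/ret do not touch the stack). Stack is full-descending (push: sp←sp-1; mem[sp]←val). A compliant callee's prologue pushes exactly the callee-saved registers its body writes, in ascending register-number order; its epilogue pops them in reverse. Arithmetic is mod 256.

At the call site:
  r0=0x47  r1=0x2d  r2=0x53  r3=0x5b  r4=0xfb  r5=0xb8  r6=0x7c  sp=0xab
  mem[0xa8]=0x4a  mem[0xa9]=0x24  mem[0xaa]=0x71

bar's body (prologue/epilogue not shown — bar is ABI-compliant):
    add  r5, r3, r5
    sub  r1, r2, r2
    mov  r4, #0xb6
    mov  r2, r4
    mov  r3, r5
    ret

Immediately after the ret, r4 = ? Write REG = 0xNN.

prologue: push r3 -> mem[0xaa]=0x5b, sp=0xaa
prologue: push r5 -> mem[0xa9]=0xb8, sp=0xa9
body[0] add  r5, r3, r5 -> r5=0x13
body[1] sub  r1, r2, r2 -> r1=0x00
body[2] mov  r4, #0xb6 -> r4=0xb6
body[3] mov  r2, r4 -> r2=0xb6
body[4] mov  r3, r5 -> r3=0x13
epilogue: pop r5=0xb8, sp=0xaa
epilogue: pop r3=0x5b, sp=0xab
r4 is caller-saved -> body value

REG = 0xb6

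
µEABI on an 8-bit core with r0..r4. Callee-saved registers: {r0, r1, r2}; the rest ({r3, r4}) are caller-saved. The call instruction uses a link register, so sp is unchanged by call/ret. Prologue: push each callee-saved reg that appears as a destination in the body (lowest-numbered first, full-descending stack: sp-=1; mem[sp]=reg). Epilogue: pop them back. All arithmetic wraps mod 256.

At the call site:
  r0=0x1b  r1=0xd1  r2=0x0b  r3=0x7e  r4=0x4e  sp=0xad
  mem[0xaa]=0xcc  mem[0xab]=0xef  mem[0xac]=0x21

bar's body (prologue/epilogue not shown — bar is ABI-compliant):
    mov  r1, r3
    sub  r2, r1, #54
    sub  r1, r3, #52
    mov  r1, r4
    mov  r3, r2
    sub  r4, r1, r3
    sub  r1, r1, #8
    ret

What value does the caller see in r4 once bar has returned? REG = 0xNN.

prologue: push r1 -> mem[0xac]=0xd1, sp=0xac
prologue: push r2 -> mem[0xab]=0x0b, sp=0xab
body[0] mov  r1, r3 -> r1=0x7e
body[1] sub  r2, r1, #54 -> r2=0x48
body[2] sub  r1, r3, #52 -> r1=0x4a
body[3] mov  r1, r4 -> r1=0x4e
body[4] mov  r3, r2 -> r3=0x48
body[5] sub  r4, r1, r3 -> r4=0x06
body[6] sub  r1, r1, #8 -> r1=0x46
epilogue: pop r2=0x0b, sp=0xac
epilogue: pop r1=0xd1, sp=0xad
r4 is caller-saved -> body value

REG = 0x06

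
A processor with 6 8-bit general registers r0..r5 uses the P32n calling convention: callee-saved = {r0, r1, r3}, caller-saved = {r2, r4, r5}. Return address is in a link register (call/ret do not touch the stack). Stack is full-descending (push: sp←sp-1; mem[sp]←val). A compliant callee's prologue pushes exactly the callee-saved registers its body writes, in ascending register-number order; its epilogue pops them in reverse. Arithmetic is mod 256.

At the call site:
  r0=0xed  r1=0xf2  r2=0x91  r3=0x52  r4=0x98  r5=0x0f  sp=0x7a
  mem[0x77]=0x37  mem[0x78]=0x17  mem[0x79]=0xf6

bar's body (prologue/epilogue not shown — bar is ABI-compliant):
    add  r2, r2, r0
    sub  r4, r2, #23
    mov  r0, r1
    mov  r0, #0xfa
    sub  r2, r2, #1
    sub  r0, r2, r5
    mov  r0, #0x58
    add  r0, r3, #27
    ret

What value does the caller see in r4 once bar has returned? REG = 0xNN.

prologue: push r0 -> mem[0x79]=0xed, sp=0x79
body[0] add  r2, r2, r0 -> r2=0x7e
body[1] sub  r4, r2, #23 -> r4=0x67
body[2] mov  r0, r1 -> r0=0xf2
body[3] mov  r0, #0xfa -> r0=0xfa
body[4] sub  r2, r2, #1 -> r2=0x7d
body[5] sub  r0, r2, r5 -> r0=0x6e
body[6] mov  r0, #0x58 -> r0=0x58
body[7] add  r0, r3, #27 -> r0=0x6d
epilogue: pop r0=0xed, sp=0x7a
r4 is caller-saved -> body value

REG = 0x67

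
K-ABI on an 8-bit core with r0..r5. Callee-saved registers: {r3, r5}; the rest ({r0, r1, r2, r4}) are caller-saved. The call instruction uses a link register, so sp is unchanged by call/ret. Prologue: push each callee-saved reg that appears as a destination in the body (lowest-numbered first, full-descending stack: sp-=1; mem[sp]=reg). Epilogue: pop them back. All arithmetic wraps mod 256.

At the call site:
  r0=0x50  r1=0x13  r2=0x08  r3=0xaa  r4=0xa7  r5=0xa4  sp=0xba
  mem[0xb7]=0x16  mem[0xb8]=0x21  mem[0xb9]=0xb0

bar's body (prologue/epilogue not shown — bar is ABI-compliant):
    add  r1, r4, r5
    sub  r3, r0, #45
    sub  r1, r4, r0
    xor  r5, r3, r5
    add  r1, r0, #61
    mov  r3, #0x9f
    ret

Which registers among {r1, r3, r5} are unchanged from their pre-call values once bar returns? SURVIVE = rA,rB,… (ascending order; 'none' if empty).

prologue: push r3 → mem[0xb9]=0xaa, sp=0xb9
prologue: push r5 → mem[0xb8]=0xa4, sp=0xb8
body[0] add  r1, r4, r5 → r1=0x4b
body[1] sub  r3, r0, #45 → r3=0x23
body[2] sub  r1, r4, r0 → r1=0x57
body[3] xor  r5, r3, r5 → r5=0x87
body[4] add  r1, r0, #61 → r1=0x8d
body[5] mov  r3, #0x9f → r3=0x9f
epilogue: pop r5=0xa4, sp=0xb9
epilogue: pop r3=0xaa, sp=0xba
r1: caller-saved, written=True
r3: callee-saved, written=True
r5: callee-saved, written=True

SURVIVE = r3,r5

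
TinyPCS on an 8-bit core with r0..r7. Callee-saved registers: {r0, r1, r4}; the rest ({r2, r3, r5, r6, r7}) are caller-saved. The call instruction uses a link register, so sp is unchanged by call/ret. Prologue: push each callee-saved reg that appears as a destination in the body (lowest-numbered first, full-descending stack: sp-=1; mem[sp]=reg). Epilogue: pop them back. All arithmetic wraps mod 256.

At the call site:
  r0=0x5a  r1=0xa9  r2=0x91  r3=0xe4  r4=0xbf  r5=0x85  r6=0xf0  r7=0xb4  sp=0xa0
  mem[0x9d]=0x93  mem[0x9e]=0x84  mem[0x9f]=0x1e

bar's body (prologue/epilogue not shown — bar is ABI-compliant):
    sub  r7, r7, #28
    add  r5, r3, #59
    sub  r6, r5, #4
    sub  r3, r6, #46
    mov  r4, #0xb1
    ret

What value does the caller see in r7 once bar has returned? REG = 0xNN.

REG = 0x98

prologue: push r4 -> mem[0x9f]=0xbf, sp=0x9f
body[0] sub  r7, r7, #28 -> r7=0x98
body[1] add  r5, r3, #59 -> r5=0x1f
body[2] sub  r6, r5, #4 -> r6=0x1b
body[3] sub  r3, r6, #46 -> r3=0xed
body[4] mov  r4, #0xb1 -> r4=0xb1
epilogue: pop r4=0xbf, sp=0xa0
r7 is caller-saved -> body value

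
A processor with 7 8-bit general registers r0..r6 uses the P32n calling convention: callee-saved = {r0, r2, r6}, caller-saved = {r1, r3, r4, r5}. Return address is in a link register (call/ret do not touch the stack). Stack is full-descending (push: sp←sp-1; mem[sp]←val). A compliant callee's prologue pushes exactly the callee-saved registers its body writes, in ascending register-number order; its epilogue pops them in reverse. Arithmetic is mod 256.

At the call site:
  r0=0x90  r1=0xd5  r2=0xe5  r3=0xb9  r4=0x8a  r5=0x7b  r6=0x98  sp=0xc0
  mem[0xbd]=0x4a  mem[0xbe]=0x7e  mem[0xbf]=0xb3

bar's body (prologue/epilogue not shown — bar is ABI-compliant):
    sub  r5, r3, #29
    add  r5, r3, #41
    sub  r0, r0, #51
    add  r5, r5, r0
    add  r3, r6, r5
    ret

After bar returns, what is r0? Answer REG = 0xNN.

prologue: push r0 → mem[0xbf]=0x90, sp=0xbf
body[0] sub  r5, r3, #29 → r5=0x9c
body[1] add  r5, r3, #41 → r5=0xe2
body[2] sub  r0, r0, #51 → r0=0x5d
body[3] add  r5, r5, r0 → r5=0x3f
body[4] add  r3, r6, r5 → r3=0xd7
epilogue: pop r0=0x90, sp=0xc0
r0 is callee-saved → restored

REG = 0x90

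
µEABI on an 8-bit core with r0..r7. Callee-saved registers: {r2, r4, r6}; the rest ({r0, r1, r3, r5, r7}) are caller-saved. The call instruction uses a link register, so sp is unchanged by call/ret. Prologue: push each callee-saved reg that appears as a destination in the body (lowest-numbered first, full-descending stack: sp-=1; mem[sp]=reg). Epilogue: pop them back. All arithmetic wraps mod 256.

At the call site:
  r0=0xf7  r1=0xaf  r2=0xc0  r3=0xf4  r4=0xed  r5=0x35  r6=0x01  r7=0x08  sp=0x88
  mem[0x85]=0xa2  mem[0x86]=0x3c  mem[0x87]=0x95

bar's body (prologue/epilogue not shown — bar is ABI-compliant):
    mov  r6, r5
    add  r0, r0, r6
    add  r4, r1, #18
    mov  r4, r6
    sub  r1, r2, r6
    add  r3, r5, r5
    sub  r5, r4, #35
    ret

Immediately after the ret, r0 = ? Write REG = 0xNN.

REG = 0x2c

prologue: push r4 -> mem[0x87]=0xed, sp=0x87
prologue: push r6 -> mem[0x86]=0x01, sp=0x86
body[0] mov  r6, r5 -> r6=0x35
body[1] add  r0, r0, r6 -> r0=0x2c
body[2] add  r4, r1, #18 -> r4=0xc1
body[3] mov  r4, r6 -> r4=0x35
body[4] sub  r1, r2, r6 -> r1=0x8b
body[5] add  r3, r5, r5 -> r3=0x6a
body[6] sub  r5, r4, #35 -> r5=0x12
epilogue: pop r6=0x01, sp=0x87
epilogue: pop r4=0xed, sp=0x88
r0 is caller-saved -> body value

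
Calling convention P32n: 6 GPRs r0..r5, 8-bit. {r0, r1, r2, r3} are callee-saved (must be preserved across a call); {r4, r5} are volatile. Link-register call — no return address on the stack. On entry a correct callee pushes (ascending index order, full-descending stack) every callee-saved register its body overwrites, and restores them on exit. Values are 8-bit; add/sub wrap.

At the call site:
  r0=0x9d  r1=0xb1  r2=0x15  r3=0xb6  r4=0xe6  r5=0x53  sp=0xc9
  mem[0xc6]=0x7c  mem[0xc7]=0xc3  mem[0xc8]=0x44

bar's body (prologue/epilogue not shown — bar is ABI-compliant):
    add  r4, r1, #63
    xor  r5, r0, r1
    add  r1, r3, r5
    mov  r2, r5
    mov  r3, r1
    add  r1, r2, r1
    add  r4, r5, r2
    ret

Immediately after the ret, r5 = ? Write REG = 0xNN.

prologue: push r1 → mem[0xc8]=0xb1, sp=0xc8
prologue: push r2 → mem[0xc7]=0x15, sp=0xc7
prologue: push r3 → mem[0xc6]=0xb6, sp=0xc6
body[0] add  r4, r1, #63 → r4=0xf0
body[1] xor  r5, r0, r1 → r5=0x2c
body[2] add  r1, r3, r5 → r1=0xe2
body[3] mov  r2, r5 → r2=0x2c
body[4] mov  r3, r1 → r3=0xe2
body[5] add  r1, r2, r1 → r1=0x0e
body[6] add  r4, r5, r2 → r4=0x58
epilogue: pop r3=0xb6, sp=0xc7
epilogue: pop r2=0x15, sp=0xc8
epilogue: pop r1=0xb1, sp=0xc9
r5 is caller-saved → body value

REG = 0x2c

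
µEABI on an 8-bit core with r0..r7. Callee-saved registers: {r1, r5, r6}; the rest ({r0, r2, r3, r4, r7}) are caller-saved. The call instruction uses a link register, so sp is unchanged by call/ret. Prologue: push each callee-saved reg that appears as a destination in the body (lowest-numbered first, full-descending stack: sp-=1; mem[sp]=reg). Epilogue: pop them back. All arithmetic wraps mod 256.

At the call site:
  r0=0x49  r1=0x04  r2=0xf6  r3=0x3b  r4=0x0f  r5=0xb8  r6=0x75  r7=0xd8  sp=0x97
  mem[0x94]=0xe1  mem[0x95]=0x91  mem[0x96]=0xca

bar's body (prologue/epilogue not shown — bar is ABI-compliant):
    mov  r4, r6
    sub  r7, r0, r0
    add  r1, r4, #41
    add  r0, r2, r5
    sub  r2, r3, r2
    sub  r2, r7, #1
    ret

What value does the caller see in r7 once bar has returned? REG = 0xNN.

REG = 0x00

prologue: push r1 -> mem[0x96]=0x04, sp=0x96
body[0] mov  r4, r6 -> r4=0x75
body[1] sub  r7, r0, r0 -> r7=0x00
body[2] add  r1, r4, #41 -> r1=0x9e
body[3] add  r0, r2, r5 -> r0=0xae
body[4] sub  r2, r3, r2 -> r2=0x45
body[5] sub  r2, r7, #1 -> r2=0xff
epilogue: pop r1=0x04, sp=0x97
r7 is caller-saved -> body value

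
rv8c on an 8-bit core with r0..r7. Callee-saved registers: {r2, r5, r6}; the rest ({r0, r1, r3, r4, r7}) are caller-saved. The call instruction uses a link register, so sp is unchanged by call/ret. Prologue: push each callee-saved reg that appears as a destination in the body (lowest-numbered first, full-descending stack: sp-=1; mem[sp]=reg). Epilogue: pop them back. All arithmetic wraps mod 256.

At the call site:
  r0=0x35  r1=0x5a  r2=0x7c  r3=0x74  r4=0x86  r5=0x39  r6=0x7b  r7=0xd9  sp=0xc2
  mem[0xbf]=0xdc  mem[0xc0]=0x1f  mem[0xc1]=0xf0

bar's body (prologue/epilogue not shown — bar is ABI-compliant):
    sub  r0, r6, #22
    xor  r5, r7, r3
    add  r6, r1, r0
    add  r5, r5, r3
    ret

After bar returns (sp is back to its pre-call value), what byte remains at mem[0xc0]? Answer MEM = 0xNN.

MEM = 0x7b

prologue: push r5 → mem[0xc1]=0x39, sp=0xc1
prologue: push r6 → mem[0xc0]=0x7b, sp=0xc0
body[0] sub  r0, r6, #22 → r0=0x65
body[1] xor  r5, r7, r3 → r5=0xad
body[2] add  r6, r1, r0 → r6=0xbf
body[3] add  r5, r5, r3 → r5=0x21
epilogue: pop r6=0x7b, sp=0xc1
epilogue: pop r5=0x39, sp=0xc2
prologue pushed ['r5', 'r6'] at ['0xc1', '0xc0']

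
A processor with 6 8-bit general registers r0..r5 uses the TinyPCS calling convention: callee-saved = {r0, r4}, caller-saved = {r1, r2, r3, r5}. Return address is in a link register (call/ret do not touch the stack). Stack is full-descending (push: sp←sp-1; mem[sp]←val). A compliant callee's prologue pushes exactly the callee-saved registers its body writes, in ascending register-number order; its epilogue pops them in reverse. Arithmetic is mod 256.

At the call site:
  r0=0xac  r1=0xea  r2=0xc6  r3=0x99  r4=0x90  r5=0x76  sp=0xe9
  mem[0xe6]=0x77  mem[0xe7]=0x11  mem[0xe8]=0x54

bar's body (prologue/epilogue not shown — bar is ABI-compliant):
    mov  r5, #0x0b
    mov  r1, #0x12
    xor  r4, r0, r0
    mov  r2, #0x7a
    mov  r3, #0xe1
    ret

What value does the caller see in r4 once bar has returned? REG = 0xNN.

prologue: push r4 → mem[0xe8]=0x90, sp=0xe8
body[0] mov  r5, #0x0b → r5=0x0b
body[1] mov  r1, #0x12 → r1=0x12
body[2] xor  r4, r0, r0 → r4=0x00
body[3] mov  r2, #0x7a → r2=0x7a
body[4] mov  r3, #0xe1 → r3=0xe1
epilogue: pop r4=0x90, sp=0xe9
r4 is callee-saved → restored

REG = 0x90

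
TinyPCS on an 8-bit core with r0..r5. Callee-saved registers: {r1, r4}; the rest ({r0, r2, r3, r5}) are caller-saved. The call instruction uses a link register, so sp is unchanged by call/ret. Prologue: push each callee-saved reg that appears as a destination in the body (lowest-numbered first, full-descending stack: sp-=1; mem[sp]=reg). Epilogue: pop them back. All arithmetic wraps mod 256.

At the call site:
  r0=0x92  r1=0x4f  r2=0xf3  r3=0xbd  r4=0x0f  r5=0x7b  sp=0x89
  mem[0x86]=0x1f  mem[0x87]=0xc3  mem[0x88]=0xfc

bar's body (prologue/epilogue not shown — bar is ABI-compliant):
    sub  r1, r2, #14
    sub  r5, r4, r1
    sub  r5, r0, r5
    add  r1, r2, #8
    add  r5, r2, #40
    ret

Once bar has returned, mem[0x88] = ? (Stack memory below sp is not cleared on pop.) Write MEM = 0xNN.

prologue: push r1 → mem[0x88]=0x4f, sp=0x88
body[0] sub  r1, r2, #14 → r1=0xe5
body[1] sub  r5, r4, r1 → r5=0x2a
body[2] sub  r5, r0, r5 → r5=0x68
body[3] add  r1, r2, #8 → r1=0xfb
body[4] add  r5, r2, #40 → r5=0x1b
epilogue: pop r1=0x4f, sp=0x89
prologue pushed ['r1'] at ['0x88']

MEM = 0x4f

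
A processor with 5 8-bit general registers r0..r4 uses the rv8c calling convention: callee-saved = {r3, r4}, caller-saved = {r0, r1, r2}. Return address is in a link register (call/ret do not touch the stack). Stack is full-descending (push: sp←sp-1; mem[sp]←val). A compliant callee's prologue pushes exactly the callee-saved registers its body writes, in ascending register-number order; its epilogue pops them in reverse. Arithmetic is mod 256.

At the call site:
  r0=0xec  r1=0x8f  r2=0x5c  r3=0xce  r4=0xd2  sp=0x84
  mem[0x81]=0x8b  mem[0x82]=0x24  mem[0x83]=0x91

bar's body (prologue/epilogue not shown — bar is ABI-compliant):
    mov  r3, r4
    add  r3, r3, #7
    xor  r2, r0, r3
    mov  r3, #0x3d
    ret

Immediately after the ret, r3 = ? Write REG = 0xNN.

REG = 0xce

prologue: push r3 -> mem[0x83]=0xce, sp=0x83
body[0] mov  r3, r4 -> r3=0xd2
body[1] add  r3, r3, #7 -> r3=0xd9
body[2] xor  r2, r0, r3 -> r2=0x35
body[3] mov  r3, #0x3d -> r3=0x3d
epilogue: pop r3=0xce, sp=0x84
r3 is callee-saved -> restored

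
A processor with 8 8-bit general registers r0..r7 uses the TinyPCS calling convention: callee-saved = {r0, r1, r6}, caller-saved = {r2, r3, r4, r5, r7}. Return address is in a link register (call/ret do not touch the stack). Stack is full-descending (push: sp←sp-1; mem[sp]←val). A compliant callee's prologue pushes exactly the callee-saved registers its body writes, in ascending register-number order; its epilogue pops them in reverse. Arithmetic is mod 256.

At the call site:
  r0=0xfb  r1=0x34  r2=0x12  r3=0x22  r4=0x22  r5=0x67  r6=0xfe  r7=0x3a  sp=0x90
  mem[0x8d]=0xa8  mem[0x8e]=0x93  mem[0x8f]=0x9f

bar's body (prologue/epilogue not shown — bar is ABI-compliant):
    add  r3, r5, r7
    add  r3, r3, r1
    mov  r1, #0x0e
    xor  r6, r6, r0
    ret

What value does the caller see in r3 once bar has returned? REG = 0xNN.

REG = 0xd5

prologue: push r1 → mem[0x8f]=0x34, sp=0x8f
prologue: push r6 → mem[0x8e]=0xfe, sp=0x8e
body[0] add  r3, r5, r7 → r3=0xa1
body[1] add  r3, r3, r1 → r3=0xd5
body[2] mov  r1, #0x0e → r1=0x0e
body[3] xor  r6, r6, r0 → r6=0x05
epilogue: pop r6=0xfe, sp=0x8f
epilogue: pop r1=0x34, sp=0x90
r3 is caller-saved → body value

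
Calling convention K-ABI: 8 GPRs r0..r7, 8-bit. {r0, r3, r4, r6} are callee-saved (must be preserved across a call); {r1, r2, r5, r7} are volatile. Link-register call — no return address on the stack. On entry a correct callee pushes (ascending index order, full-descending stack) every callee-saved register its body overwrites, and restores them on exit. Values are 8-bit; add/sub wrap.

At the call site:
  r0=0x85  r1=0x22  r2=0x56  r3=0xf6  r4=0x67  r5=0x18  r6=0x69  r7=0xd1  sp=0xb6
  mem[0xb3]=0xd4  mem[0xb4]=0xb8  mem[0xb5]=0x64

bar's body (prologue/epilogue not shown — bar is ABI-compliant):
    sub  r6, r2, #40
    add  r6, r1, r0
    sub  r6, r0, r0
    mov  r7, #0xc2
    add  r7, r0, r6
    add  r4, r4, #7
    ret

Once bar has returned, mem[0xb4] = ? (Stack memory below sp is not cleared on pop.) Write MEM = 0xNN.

prologue: push r4 -> mem[0xb5]=0x67, sp=0xb5
prologue: push r6 -> mem[0xb4]=0x69, sp=0xb4
body[0] sub  r6, r2, #40 -> r6=0x2e
body[1] add  r6, r1, r0 -> r6=0xa7
body[2] sub  r6, r0, r0 -> r6=0x00
body[3] mov  r7, #0xc2 -> r7=0xc2
body[4] add  r7, r0, r6 -> r7=0x85
body[5] add  r4, r4, #7 -> r4=0x6e
epilogue: pop r6=0x69, sp=0xb5
epilogue: pop r4=0x67, sp=0xb6
prologue pushed ['r4', 'r6'] at ['0xb5', '0xb4']

MEM = 0x69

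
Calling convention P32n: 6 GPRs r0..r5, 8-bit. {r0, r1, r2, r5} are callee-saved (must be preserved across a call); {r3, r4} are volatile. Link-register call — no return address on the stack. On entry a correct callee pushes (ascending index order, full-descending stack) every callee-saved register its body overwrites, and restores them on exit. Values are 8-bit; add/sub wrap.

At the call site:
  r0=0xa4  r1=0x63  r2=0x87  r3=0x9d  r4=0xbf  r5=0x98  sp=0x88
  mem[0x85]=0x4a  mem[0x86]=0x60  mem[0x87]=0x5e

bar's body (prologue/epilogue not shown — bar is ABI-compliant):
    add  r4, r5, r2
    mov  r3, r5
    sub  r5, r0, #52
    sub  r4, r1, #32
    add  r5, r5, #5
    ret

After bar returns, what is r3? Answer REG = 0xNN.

prologue: push r5 → mem[0x87]=0x98, sp=0x87
body[0] add  r4, r5, r2 → r4=0x1f
body[1] mov  r3, r5 → r3=0x98
body[2] sub  r5, r0, #52 → r5=0x70
body[3] sub  r4, r1, #32 → r4=0x43
body[4] add  r5, r5, #5 → r5=0x75
epilogue: pop r5=0x98, sp=0x88
r3 is caller-saved → body value

REG = 0x98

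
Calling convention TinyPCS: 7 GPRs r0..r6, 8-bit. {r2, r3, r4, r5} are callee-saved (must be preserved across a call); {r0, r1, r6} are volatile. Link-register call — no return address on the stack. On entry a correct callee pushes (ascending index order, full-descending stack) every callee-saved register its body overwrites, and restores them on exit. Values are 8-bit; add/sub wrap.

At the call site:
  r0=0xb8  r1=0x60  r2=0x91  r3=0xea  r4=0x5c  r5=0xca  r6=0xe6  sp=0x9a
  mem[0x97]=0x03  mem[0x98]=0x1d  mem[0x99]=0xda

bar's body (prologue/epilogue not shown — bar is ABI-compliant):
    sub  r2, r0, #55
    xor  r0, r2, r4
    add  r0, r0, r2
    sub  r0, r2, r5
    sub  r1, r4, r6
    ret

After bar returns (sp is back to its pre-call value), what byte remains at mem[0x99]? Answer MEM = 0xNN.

MEM = 0x91

prologue: push r2 -> mem[0x99]=0x91, sp=0x99
body[0] sub  r2, r0, #55 -> r2=0x81
body[1] xor  r0, r2, r4 -> r0=0xdd
body[2] add  r0, r0, r2 -> r0=0x5e
body[3] sub  r0, r2, r5 -> r0=0xb7
body[4] sub  r1, r4, r6 -> r1=0x76
epilogue: pop r2=0x91, sp=0x9a
prologue pushed ['r2'] at ['0x99']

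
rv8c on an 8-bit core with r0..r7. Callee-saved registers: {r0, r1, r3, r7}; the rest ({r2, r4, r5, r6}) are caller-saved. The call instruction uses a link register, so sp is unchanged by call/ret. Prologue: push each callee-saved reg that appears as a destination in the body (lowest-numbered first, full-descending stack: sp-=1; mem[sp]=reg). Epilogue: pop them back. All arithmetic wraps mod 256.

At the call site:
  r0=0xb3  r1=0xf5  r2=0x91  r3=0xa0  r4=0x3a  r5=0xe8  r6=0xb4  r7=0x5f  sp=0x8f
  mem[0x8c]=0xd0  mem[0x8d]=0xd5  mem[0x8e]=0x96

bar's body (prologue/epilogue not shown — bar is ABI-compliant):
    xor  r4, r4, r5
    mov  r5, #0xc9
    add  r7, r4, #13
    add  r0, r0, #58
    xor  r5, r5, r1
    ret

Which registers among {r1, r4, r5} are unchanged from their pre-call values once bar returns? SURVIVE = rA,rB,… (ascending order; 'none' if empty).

prologue: push r0 -> mem[0x8e]=0xb3, sp=0x8e
prologue: push r7 -> mem[0x8d]=0x5f, sp=0x8d
body[0] xor  r4, r4, r5 -> r4=0xd2
body[1] mov  r5, #0xc9 -> r5=0xc9
body[2] add  r7, r4, #13 -> r7=0xdf
body[3] add  r0, r0, #58 -> r0=0xed
body[4] xor  r5, r5, r1 -> r5=0x3c
epilogue: pop r7=0x5f, sp=0x8e
epilogue: pop r0=0xb3, sp=0x8f
r1: callee-saved, written=False
r4: caller-saved, written=True
r5: caller-saved, written=True

SURVIVE = r1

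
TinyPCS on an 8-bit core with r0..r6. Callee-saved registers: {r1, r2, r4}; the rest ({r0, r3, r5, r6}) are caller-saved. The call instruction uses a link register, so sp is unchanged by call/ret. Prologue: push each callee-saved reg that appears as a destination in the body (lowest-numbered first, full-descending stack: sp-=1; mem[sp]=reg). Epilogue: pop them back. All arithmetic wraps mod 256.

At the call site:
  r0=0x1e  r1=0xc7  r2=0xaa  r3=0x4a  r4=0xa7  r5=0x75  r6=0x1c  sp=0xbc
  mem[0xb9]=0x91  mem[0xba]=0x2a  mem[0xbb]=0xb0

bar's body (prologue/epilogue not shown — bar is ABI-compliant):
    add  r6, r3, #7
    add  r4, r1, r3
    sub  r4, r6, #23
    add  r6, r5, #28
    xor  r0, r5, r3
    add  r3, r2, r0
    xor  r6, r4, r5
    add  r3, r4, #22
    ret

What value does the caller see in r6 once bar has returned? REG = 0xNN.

REG = 0x4f

prologue: push r4 -> mem[0xbb]=0xa7, sp=0xbb
body[0] add  r6, r3, #7 -> r6=0x51
body[1] add  r4, r1, r3 -> r4=0x11
body[2] sub  r4, r6, #23 -> r4=0x3a
body[3] add  r6, r5, #28 -> r6=0x91
body[4] xor  r0, r5, r3 -> r0=0x3f
body[5] add  r3, r2, r0 -> r3=0xe9
body[6] xor  r6, r4, r5 -> r6=0x4f
body[7] add  r3, r4, #22 -> r3=0x50
epilogue: pop r4=0xa7, sp=0xbc
r6 is caller-saved -> body value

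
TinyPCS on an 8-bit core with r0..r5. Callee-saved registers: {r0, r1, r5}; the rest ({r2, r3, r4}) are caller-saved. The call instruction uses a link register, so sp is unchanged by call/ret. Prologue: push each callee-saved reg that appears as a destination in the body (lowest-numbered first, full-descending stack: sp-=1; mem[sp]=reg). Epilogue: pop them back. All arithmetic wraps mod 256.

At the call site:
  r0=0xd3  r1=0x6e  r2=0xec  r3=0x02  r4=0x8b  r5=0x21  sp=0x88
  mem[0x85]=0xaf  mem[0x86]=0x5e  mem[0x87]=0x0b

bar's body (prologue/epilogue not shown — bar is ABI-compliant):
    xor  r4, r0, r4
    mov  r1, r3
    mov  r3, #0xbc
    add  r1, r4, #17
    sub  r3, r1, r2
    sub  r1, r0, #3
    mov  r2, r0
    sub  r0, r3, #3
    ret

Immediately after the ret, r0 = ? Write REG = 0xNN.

prologue: push r0 → mem[0x87]=0xd3, sp=0x87
prologue: push r1 → mem[0x86]=0x6e, sp=0x86
body[0] xor  r4, r0, r4 → r4=0x58
body[1] mov  r1, r3 → r1=0x02
body[2] mov  r3, #0xbc → r3=0xbc
body[3] add  r1, r4, #17 → r1=0x69
body[4] sub  r3, r1, r2 → r3=0x7d
body[5] sub  r1, r0, #3 → r1=0xd0
body[6] mov  r2, r0 → r2=0xd3
body[7] sub  r0, r3, #3 → r0=0x7a
epilogue: pop r1=0x6e, sp=0x87
epilogue: pop r0=0xd3, sp=0x88
r0 is callee-saved → restored

REG = 0xd3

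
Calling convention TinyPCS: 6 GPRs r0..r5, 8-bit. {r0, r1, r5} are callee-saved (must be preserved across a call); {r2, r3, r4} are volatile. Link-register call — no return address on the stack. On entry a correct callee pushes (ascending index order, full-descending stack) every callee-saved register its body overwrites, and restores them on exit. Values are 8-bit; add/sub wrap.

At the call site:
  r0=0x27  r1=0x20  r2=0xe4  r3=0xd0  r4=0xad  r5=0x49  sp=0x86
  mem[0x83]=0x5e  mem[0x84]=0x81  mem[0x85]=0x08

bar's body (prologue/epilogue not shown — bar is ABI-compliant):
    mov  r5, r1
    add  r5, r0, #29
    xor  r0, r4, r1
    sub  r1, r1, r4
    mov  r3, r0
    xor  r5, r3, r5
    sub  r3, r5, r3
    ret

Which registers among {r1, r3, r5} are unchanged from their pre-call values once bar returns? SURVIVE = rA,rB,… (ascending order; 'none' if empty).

prologue: push r0 → mem[0x85]=0x27, sp=0x85
prologue: push r1 → mem[0x84]=0x20, sp=0x84
prologue: push r5 → mem[0x83]=0x49, sp=0x83
body[0] mov  r5, r1 → r5=0x20
body[1] add  r5, r0, #29 → r5=0x44
body[2] xor  r0, r4, r1 → r0=0x8d
body[3] sub  r1, r1, r4 → r1=0x73
body[4] mov  r3, r0 → r3=0x8d
body[5] xor  r5, r3, r5 → r5=0xc9
body[6] sub  r3, r5, r3 → r3=0x3c
epilogue: pop r5=0x49, sp=0x84
epilogue: pop r1=0x20, sp=0x85
epilogue: pop r0=0x27, sp=0x86
r1: callee-saved, written=True
r3: caller-saved, written=True
r5: callee-saved, written=True

SURVIVE = r1,r5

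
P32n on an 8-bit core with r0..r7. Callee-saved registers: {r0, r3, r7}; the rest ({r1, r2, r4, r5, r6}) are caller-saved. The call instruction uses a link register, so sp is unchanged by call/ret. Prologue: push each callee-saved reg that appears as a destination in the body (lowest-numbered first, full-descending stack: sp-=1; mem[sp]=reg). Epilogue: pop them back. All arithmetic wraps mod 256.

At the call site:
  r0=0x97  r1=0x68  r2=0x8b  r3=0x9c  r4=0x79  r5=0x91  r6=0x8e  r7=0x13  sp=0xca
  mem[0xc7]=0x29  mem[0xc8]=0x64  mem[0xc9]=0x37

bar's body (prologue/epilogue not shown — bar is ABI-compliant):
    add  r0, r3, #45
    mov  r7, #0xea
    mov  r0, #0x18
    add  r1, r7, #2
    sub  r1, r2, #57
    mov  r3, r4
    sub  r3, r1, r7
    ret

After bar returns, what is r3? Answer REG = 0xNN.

REG = 0x9c

prologue: push r0 -> mem[0xc9]=0x97, sp=0xc9
prologue: push r3 -> mem[0xc8]=0x9c, sp=0xc8
prologue: push r7 -> mem[0xc7]=0x13, sp=0xc7
body[0] add  r0, r3, #45 -> r0=0xc9
body[1] mov  r7, #0xea -> r7=0xea
body[2] mov  r0, #0x18 -> r0=0x18
body[3] add  r1, r7, #2 -> r1=0xec
body[4] sub  r1, r2, #57 -> r1=0x52
body[5] mov  r3, r4 -> r3=0x79
body[6] sub  r3, r1, r7 -> r3=0x68
epilogue: pop r7=0x13, sp=0xc8
epilogue: pop r3=0x9c, sp=0xc9
epilogue: pop r0=0x97, sp=0xca
r3 is callee-saved -> restored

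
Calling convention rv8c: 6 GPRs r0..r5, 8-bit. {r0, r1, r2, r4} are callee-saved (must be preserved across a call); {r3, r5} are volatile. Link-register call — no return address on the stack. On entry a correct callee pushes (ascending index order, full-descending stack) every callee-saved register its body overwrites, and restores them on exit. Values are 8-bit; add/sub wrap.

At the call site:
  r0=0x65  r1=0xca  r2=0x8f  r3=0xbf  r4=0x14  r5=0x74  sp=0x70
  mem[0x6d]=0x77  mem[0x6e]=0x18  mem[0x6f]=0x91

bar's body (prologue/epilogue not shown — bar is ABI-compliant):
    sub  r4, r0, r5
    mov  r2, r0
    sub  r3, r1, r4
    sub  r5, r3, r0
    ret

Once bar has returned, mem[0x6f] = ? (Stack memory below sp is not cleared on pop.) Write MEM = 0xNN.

MEM = 0x8f

prologue: push r2 → mem[0x6f]=0x8f, sp=0x6f
prologue: push r4 → mem[0x6e]=0x14, sp=0x6e
body[0] sub  r4, r0, r5 → r4=0xf1
body[1] mov  r2, r0 → r2=0x65
body[2] sub  r3, r1, r4 → r3=0xd9
body[3] sub  r5, r3, r0 → r5=0x74
epilogue: pop r4=0x14, sp=0x6f
epilogue: pop r2=0x8f, sp=0x70
prologue pushed ['r2', 'r4'] at ['0x6f', '0x6e']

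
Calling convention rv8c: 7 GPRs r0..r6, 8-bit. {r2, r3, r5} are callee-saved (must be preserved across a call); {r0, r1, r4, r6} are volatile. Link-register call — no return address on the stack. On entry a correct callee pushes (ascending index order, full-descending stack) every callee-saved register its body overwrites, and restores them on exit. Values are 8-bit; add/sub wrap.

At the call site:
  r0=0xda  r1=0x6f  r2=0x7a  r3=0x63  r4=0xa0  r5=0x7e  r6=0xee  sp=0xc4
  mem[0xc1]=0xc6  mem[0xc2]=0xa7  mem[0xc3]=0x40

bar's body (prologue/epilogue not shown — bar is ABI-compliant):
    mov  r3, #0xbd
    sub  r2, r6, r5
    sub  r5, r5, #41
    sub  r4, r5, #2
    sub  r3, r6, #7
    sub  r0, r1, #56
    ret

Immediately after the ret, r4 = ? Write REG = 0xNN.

REG = 0x53

prologue: push r2 → mem[0xc3]=0x7a, sp=0xc3
prologue: push r3 → mem[0xc2]=0x63, sp=0xc2
prologue: push r5 → mem[0xc1]=0x7e, sp=0xc1
body[0] mov  r3, #0xbd → r3=0xbd
body[1] sub  r2, r6, r5 → r2=0x70
body[2] sub  r5, r5, #41 → r5=0x55
body[3] sub  r4, r5, #2 → r4=0x53
body[4] sub  r3, r6, #7 → r3=0xe7
body[5] sub  r0, r1, #56 → r0=0x37
epilogue: pop r5=0x7e, sp=0xc2
epilogue: pop r3=0x63, sp=0xc3
epilogue: pop r2=0x7a, sp=0xc4
r4 is caller-saved → body value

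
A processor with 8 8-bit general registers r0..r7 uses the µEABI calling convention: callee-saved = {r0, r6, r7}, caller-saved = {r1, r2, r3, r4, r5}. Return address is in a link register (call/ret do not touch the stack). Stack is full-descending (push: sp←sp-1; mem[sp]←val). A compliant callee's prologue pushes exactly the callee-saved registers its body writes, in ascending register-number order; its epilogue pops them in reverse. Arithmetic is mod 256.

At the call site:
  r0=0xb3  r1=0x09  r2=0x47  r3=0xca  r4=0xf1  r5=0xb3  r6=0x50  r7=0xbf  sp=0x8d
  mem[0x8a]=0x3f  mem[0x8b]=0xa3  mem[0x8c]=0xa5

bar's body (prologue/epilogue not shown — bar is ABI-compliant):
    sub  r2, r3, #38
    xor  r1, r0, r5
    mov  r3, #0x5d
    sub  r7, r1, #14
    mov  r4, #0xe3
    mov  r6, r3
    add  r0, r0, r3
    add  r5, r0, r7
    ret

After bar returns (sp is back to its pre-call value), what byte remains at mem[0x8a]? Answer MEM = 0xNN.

prologue: push r0 → mem[0x8c]=0xb3, sp=0x8c
prologue: push r6 → mem[0x8b]=0x50, sp=0x8b
prologue: push r7 → mem[0x8a]=0xbf, sp=0x8a
body[0] sub  r2, r3, #38 → r2=0xa4
body[1] xor  r1, r0, r5 → r1=0x00
body[2] mov  r3, #0x5d → r3=0x5d
body[3] sub  r7, r1, #14 → r7=0xf2
body[4] mov  r4, #0xe3 → r4=0xe3
body[5] mov  r6, r3 → r6=0x5d
body[6] add  r0, r0, r3 → r0=0x10
body[7] add  r5, r0, r7 → r5=0x02
epilogue: pop r7=0xbf, sp=0x8b
epilogue: pop r6=0x50, sp=0x8c
epilogue: pop r0=0xb3, sp=0x8d
prologue pushed ['r0', 'r6', 'r7'] at ['0x8c', '0x8b', '0x8a']

MEM = 0xbf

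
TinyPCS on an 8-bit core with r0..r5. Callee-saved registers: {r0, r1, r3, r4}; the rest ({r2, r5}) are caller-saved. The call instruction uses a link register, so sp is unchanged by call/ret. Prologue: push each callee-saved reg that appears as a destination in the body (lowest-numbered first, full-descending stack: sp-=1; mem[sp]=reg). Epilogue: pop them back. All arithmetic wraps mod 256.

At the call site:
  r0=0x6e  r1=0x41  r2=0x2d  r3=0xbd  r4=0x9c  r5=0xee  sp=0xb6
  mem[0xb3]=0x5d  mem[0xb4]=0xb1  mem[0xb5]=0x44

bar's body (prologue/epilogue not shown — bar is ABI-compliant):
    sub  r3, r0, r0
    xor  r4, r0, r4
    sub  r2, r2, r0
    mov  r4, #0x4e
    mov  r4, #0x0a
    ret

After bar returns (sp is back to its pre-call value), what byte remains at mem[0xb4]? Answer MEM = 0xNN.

MEM = 0x9c

prologue: push r3 -> mem[0xb5]=0xbd, sp=0xb5
prologue: push r4 -> mem[0xb4]=0x9c, sp=0xb4
body[0] sub  r3, r0, r0 -> r3=0x00
body[1] xor  r4, r0, r4 -> r4=0xf2
body[2] sub  r2, r2, r0 -> r2=0xbf
body[3] mov  r4, #0x4e -> r4=0x4e
body[4] mov  r4, #0x0a -> r4=0x0a
epilogue: pop r4=0x9c, sp=0xb5
epilogue: pop r3=0xbd, sp=0xb6
prologue pushed ['r3', 'r4'] at ['0xb5', '0xb4']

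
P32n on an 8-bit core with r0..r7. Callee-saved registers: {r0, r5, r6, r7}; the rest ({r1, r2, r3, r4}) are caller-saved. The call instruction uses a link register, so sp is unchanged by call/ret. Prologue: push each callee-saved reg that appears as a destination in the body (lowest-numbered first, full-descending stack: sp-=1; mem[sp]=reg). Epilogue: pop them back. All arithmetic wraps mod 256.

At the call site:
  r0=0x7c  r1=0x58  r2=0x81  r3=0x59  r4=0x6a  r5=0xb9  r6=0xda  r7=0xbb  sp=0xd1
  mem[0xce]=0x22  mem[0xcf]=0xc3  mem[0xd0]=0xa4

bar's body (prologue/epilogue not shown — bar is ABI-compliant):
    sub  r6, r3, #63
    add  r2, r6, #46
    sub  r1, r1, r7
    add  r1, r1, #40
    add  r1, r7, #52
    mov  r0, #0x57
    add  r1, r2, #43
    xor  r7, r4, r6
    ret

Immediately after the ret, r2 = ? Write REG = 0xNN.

prologue: push r0 → mem[0xd0]=0x7c, sp=0xd0
prologue: push r6 → mem[0xcf]=0xda, sp=0xcf
prologue: push r7 → mem[0xce]=0xbb, sp=0xce
body[0] sub  r6, r3, #63 → r6=0x1a
body[1] add  r2, r6, #46 → r2=0x48
body[2] sub  r1, r1, r7 → r1=0x9d
body[3] add  r1, r1, #40 → r1=0xc5
body[4] add  r1, r7, #52 → r1=0xef
body[5] mov  r0, #0x57 → r0=0x57
body[6] add  r1, r2, #43 → r1=0x73
body[7] xor  r7, r4, r6 → r7=0x70
epilogue: pop r7=0xbb, sp=0xcf
epilogue: pop r6=0xda, sp=0xd0
epilogue: pop r0=0x7c, sp=0xd1
r2 is caller-saved → body value

REG = 0x48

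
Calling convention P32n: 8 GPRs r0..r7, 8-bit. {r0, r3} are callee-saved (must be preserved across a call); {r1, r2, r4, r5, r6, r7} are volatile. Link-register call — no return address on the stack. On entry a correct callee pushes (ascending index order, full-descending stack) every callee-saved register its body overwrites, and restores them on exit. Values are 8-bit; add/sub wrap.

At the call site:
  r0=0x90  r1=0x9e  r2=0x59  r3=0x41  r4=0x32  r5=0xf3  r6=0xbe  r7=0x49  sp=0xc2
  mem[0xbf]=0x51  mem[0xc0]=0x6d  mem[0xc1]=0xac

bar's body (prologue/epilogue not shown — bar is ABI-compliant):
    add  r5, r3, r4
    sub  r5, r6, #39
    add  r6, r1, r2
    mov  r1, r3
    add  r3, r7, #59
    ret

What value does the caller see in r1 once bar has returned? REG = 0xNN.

prologue: push r3 → mem[0xc1]=0x41, sp=0xc1
body[0] add  r5, r3, r4 → r5=0x73
body[1] sub  r5, r6, #39 → r5=0x97
body[2] add  r6, r1, r2 → r6=0xf7
body[3] mov  r1, r3 → r1=0x41
body[4] add  r3, r7, #59 → r3=0x84
epilogue: pop r3=0x41, sp=0xc2
r1 is caller-saved → body value

REG = 0x41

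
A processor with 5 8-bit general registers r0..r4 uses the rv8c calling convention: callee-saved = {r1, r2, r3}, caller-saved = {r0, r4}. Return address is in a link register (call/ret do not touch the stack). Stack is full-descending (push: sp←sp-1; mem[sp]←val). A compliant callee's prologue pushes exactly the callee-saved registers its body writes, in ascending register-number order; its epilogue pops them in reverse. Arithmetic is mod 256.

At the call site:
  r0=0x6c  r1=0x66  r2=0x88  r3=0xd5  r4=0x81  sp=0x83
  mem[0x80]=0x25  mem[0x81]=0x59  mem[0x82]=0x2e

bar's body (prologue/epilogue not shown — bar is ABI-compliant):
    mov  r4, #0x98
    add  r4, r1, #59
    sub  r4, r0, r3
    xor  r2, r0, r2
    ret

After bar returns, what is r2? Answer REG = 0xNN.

REG = 0x88

prologue: push r2 → mem[0x82]=0x88, sp=0x82
body[0] mov  r4, #0x98 → r4=0x98
body[1] add  r4, r1, #59 → r4=0xa1
body[2] sub  r4, r0, r3 → r4=0x97
body[3] xor  r2, r0, r2 → r2=0xe4
epilogue: pop r2=0x88, sp=0x83
r2 is callee-saved → restored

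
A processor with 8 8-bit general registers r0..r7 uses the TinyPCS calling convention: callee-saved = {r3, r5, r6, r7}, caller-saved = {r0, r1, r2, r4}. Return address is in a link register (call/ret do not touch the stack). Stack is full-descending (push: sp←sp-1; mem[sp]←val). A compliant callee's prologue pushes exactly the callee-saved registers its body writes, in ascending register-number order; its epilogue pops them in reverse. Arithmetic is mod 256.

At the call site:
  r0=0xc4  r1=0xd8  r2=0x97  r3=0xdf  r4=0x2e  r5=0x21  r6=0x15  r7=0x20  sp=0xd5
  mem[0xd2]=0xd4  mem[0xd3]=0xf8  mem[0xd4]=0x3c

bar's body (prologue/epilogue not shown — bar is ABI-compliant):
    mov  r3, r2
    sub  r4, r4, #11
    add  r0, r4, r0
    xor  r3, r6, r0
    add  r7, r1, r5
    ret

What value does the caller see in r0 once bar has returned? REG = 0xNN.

REG = 0xe7

prologue: push r3 → mem[0xd4]=0xdf, sp=0xd4
prologue: push r7 → mem[0xd3]=0x20, sp=0xd3
body[0] mov  r3, r2 → r3=0x97
body[1] sub  r4, r4, #11 → r4=0x23
body[2] add  r0, r4, r0 → r0=0xe7
body[3] xor  r3, r6, r0 → r3=0xf2
body[4] add  r7, r1, r5 → r7=0xf9
epilogue: pop r7=0x20, sp=0xd4
epilogue: pop r3=0xdf, sp=0xd5
r0 is caller-saved → body value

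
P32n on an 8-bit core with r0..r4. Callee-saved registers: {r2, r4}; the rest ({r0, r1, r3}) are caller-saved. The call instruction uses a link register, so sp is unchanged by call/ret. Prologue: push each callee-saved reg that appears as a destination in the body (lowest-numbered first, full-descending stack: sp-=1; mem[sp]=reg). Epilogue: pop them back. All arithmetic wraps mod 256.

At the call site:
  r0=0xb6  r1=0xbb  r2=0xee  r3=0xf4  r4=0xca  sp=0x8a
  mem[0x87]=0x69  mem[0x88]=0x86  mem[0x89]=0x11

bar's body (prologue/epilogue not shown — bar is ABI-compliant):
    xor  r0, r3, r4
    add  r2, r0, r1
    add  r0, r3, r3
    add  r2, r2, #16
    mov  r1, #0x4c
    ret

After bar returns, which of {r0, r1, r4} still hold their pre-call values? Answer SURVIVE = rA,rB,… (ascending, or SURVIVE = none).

prologue: push r2 → mem[0x89]=0xee, sp=0x89
body[0] xor  r0, r3, r4 → r0=0x3e
body[1] add  r2, r0, r1 → r2=0xf9
body[2] add  r0, r3, r3 → r0=0xe8
body[3] add  r2, r2, #16 → r2=0x09
body[4] mov  r1, #0x4c → r1=0x4c
epilogue: pop r2=0xee, sp=0x8a
r0: caller-saved, written=True
r1: caller-saved, written=True
r4: callee-saved, written=False

SURVIVE = r4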